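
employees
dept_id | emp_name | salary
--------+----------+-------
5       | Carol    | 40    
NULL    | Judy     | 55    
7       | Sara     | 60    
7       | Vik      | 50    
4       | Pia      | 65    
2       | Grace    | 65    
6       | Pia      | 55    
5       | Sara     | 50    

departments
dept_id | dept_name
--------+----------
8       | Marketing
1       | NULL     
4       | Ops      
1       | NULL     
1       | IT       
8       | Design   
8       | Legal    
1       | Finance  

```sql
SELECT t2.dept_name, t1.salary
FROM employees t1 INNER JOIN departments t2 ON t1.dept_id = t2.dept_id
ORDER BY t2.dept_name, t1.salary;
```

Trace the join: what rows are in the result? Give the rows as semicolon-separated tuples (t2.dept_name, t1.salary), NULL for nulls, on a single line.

(Ops, 65)

INNER JOIN keeps only pairs where the ON condition holds.
Matching on t1.dept_id = t2.dept_id. A NULL in a compared column never satisfies the condition.
- dept_id=5: no matching t2 row, dropped.
- dept_id=NULL: no matching t2 row, dropped.
- dept_id=7: no matching t2 row, dropped.
- dept_id=7: no matching t2 row, dropped.
- dept_id=4: 1 matching t2 row(s), so 1 row(s) emitted.
- dept_id=2: no matching t2 row, dropped.
- dept_id=6: no matching t2 row, dropped.
- dept_id=5: no matching t2 row, dropped.
After projecting and ordering:
t2.dept_name | t1.salary
Ops | 65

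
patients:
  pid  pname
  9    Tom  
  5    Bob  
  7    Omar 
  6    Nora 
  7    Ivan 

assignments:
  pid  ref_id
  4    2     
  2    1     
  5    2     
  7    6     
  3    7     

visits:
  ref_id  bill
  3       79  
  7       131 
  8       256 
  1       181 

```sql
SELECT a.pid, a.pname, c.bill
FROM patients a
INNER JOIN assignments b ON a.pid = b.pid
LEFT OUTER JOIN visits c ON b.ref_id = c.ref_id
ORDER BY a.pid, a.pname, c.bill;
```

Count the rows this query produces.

Step 1 — a INNER JOIN b on pid → 3 row(s).
Then LEFT JOIN `visits c` on ref_id: each of those 3 rows is kept; rows whose b.ref_id has no match in c get NULL for c's columns.
Result: 3 row(s).

3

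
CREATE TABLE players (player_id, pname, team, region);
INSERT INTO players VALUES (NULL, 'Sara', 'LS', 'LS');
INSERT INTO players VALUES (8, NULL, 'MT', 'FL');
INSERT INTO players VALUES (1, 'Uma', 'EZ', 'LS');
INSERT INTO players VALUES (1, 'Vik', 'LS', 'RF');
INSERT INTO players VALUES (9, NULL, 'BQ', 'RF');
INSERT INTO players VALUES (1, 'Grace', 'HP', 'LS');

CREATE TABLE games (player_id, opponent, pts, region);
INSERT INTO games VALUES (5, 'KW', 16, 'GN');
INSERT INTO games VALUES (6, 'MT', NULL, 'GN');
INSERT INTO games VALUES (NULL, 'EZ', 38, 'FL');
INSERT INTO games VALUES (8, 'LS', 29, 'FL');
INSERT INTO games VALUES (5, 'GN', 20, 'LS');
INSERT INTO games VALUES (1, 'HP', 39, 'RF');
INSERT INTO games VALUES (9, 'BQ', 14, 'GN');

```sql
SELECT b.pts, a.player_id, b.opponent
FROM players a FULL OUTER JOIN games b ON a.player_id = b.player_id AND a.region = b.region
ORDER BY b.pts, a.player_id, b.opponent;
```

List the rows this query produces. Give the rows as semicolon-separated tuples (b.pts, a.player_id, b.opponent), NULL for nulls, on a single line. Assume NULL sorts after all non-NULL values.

(14, NULL, BQ); (16, NULL, KW); (20, NULL, GN); (29, 8, LS); (38, NULL, EZ); (39, 1, HP); (NULL, 1, NULL); (NULL, 1, NULL); (NULL, 9, NULL); (NULL, NULL, MT); (NULL, NULL, NULL)

FULL OUTER JOIN keeps every row from both sides; unmatched rows get NULL for the other side's columns.
Matching on a.player_id = b.player_id AND a.region = b.region. A NULL in a compared column never satisfies the condition.
- player_id=NULL, region=LS: no b row matches, row kept with b columns NULL.
- player_id=8, region=FL: 1 matching b row(s), so 1 row(s) emitted.
- player_id=1, region=LS: no b row matches, row kept with b columns NULL.
- player_id=1, region=RF: 1 matching b row(s), so 1 row(s) emitted.
- player_id=9, region=RF: no b row matches, row kept with b columns NULL.
- player_id=1, region=LS: no b row matches, row kept with b columns NULL.
- 5 b row(s) had no a match → kept, a columns NULL.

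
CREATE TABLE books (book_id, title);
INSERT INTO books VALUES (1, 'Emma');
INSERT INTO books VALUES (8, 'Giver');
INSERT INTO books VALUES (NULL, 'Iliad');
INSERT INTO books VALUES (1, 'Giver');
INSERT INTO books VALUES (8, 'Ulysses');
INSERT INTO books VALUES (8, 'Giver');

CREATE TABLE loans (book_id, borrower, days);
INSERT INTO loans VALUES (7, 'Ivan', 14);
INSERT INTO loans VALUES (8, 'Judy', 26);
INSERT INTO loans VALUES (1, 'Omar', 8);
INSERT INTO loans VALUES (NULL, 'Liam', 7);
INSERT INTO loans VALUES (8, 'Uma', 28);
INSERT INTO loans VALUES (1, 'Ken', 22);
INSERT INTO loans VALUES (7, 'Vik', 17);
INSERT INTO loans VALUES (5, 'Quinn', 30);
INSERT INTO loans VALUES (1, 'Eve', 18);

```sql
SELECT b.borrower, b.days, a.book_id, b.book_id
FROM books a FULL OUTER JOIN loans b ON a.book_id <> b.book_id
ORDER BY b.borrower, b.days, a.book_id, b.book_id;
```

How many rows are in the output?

FULL OUTER JOIN keeps every row from both sides; unmatched rows get NULL for the other side's columns.
Matching on a.book_id <> b.book_id. A NULL in a compared column never satisfies the condition.
Matched pairs: 28; unmatched a rows kept: 1; unmatched b rows kept: 1.
Total: 28 matched + 2 padded = 30 rows.

30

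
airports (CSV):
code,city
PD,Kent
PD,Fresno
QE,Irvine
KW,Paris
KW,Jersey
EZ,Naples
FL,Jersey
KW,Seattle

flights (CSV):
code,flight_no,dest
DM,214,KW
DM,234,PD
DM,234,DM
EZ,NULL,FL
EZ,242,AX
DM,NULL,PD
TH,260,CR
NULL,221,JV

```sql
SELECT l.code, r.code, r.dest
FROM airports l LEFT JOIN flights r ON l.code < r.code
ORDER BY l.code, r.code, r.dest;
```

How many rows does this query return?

8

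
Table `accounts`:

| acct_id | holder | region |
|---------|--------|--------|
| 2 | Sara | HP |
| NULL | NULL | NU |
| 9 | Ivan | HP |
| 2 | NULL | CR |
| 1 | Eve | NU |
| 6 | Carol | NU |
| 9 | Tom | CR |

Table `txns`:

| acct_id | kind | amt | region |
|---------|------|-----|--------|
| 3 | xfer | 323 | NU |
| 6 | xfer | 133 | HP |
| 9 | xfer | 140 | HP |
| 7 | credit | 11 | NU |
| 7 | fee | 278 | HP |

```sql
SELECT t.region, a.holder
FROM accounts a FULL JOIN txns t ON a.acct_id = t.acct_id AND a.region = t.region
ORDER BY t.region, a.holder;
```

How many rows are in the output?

FULL OUTER JOIN keeps every row from both sides; unmatched rows get NULL for the other side's columns.
Matching on a.acct_id = t.acct_id AND a.region = t.region. A NULL in a compared column never satisfies the condition.
Matched pairs: 1; unmatched a rows kept: 6; unmatched t rows kept: 4.
Total: 1 matched + 10 padded = 11 rows.

11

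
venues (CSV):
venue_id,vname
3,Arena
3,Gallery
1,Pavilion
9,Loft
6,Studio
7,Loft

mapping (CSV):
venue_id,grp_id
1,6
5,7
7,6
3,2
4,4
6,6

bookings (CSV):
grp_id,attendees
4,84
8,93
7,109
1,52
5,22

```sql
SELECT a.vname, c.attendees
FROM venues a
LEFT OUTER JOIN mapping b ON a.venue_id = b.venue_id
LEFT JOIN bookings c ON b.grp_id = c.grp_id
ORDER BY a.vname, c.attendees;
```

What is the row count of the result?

Step 1 — a LEFT JOIN b on venue_id → 6 row(s).
Then LEFT JOIN `bookings c` on grp_id: each of those 6 rows is kept; rows whose b.grp_id has no match in c get NULL for c's columns.
Result: 6 row(s).

6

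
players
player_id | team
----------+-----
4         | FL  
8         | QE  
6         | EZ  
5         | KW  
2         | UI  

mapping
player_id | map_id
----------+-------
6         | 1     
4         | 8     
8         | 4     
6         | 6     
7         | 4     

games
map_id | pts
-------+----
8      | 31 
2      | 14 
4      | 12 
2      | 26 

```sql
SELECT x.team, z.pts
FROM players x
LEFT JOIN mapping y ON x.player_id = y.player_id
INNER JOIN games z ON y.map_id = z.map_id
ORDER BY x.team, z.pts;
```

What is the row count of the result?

Step 1 — x LEFT JOIN y on player_id → 6 row(s).
Then INNER JOIN `games z` on map_id: keep only rows whose y.map_id appears in z.
Result: 2 row(s).

2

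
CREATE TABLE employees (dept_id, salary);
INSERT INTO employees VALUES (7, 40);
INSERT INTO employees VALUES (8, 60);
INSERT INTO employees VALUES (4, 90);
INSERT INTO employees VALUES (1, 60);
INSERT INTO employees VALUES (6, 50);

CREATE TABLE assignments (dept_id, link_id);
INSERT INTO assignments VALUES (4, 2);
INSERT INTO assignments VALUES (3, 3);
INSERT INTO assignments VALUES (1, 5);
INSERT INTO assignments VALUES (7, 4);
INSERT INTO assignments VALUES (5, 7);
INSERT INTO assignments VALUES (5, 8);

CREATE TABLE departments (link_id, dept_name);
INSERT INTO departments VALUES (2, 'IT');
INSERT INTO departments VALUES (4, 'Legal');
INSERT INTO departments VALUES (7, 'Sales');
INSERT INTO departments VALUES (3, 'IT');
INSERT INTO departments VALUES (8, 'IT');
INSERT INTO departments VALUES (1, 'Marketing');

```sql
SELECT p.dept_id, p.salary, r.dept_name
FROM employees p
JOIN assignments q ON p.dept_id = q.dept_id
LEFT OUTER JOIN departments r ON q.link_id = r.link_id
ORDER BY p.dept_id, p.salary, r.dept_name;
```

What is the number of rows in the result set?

3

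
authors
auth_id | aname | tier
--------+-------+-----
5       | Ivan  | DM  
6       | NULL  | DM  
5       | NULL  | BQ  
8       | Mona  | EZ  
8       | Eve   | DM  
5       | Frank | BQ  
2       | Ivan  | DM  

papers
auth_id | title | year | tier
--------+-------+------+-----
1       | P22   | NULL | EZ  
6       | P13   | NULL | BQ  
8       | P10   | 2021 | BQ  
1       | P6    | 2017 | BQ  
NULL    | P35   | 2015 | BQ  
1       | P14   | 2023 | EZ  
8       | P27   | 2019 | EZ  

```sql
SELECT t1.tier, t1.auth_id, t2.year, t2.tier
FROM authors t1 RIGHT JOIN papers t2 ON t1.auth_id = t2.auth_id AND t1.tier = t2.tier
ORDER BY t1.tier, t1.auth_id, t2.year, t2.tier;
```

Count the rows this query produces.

RIGHT JOIN keeps every row from `papers`; unmatched rows get NULL for `authors`'s columns.
Matching on t1.auth_id = t2.auth_id AND t1.tier = t2.tier. A NULL in a compared column never satisfies the condition.
- t1[0] auth_id=5, tier=DM → no match.
- t1[1] auth_id=6, tier=DM → no match.
- t1[2] auth_id=5, tier=BQ → no match.
- t1[3] auth_id=8, tier=EZ → 1 match(es) in t2 → 1 row(s).
- t1[4] auth_id=8, tier=DM → no match.
- t1[5] auth_id=5, tier=BQ → no match.
- t1[6] auth_id=2, tier=DM → no match.
- 6 row(s) from t2 found no t1 partner → padded with NULL.
Total: 1 matched + 6 padded = 7 rows.

7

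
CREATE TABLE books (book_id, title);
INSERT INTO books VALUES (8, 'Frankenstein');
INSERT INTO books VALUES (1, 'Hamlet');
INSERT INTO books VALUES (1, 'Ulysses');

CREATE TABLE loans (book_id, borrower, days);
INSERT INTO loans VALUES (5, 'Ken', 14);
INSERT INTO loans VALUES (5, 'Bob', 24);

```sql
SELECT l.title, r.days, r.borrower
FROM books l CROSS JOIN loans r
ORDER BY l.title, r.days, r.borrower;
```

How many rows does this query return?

6

CROSS JOIN pairs every row of `books` with every row of `loans`: 3 × 2 = 6 rows.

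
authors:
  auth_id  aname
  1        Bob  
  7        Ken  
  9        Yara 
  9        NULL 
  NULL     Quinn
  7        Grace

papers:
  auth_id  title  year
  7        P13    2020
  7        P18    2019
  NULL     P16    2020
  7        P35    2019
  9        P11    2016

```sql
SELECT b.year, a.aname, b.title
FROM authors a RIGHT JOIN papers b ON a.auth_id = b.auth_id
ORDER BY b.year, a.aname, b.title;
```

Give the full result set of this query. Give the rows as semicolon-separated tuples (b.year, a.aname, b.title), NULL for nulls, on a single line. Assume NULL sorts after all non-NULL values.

RIGHT JOIN keeps every row from `papers`; unmatched rows get NULL for `authors`'s columns.
Matching on a.auth_id = b.auth_id. A NULL in a compared column never satisfies the condition.
- auth_id=1: no matching b row.
- auth_id=7: 3 matching b row(s), so 3 row(s) emitted.
- auth_id=9: 1 matching b row(s), so 1 row(s) emitted.
- auth_id=9: 1 matching b row(s), so 1 row(s) emitted.
- auth_id=NULL: no matching b row.
- auth_id=7: 3 matching b row(s), so 3 row(s) emitted.
- 1 b row(s) had no a match → kept, a columns NULL.
After projecting and ordering:
b.year | a.aname | b.title
2016 | Yara | P11
2016 | NULL | P11
2019 | Grace | P18
2019 | Grace | P35
2019 | Ken | P18
2019 | Ken | P35
2020 | Grace | P13
2020 | Ken | P13
2020 | NULL | P16

(2016, Yara, P11); (2016, NULL, P11); (2019, Grace, P18); (2019, Grace, P35); (2019, Ken, P18); (2019, Ken, P35); (2020, Grace, P13); (2020, Ken, P13); (2020, NULL, P16)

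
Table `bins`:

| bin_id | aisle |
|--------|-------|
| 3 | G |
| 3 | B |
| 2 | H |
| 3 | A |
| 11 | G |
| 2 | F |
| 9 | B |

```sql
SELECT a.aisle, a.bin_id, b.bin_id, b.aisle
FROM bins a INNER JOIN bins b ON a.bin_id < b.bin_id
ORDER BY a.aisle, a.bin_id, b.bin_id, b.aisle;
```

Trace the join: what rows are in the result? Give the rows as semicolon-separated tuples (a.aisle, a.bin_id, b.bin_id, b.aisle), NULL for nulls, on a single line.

INNER JOIN keeps only pairs where the ON condition holds.
Matching on a.bin_id < b.bin_id.
Matched pairs: 17.

(A, 3, 9, B); (A, 3, 11, G); (B, 3, 9, B); (B, 3, 11, G); (B, 9, 11, G); (F, 2, 3, A); (F, 2, 3, B); (F, 2, 3, G); (F, 2, 9, B); (F, 2, 11, G); (G, 3, 9, B); (G, 3, 11, G); (H, 2, 3, A); (H, 2, 3, B); (H, 2, 3, G); (H, 2, 9, B); (H, 2, 11, G)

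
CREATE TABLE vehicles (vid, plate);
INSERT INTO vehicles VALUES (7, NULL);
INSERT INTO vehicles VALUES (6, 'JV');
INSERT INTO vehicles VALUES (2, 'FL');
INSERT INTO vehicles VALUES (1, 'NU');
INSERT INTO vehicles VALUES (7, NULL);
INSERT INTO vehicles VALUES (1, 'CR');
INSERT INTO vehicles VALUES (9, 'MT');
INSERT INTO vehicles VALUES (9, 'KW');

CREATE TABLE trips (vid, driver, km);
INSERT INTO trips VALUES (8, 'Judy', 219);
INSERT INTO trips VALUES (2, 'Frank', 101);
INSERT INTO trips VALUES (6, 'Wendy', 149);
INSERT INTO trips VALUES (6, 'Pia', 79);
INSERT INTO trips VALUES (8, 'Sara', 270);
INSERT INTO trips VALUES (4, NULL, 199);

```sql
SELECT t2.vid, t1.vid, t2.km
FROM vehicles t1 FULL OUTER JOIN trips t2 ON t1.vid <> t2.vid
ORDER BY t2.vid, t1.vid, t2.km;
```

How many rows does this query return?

45

FULL OUTER JOIN keeps every row from both sides; unmatched rows get NULL for the other side's columns.
Matching on t1.vid <> t2.vid.
Matched pairs: 45; unmatched t1 rows kept: 0; unmatched t2 rows kept: 0.
Total: 45 rows.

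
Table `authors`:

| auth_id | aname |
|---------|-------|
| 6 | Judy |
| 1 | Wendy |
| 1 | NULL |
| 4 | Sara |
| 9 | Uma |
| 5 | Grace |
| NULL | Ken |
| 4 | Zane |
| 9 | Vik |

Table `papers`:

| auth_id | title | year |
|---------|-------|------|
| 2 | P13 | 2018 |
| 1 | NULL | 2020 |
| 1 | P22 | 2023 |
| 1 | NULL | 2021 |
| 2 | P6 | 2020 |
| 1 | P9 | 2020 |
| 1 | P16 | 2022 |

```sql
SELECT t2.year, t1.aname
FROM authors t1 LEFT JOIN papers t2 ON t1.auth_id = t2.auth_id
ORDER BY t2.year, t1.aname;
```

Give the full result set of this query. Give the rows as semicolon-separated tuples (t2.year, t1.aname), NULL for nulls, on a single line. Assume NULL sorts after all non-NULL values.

(2020, Wendy); (2020, Wendy); (2020, NULL); (2020, NULL); (2021, Wendy); (2021, NULL); (2022, Wendy); (2022, NULL); (2023, Wendy); (2023, NULL); (NULL, Grace); (NULL, Judy); (NULL, Ken); (NULL, Sara); (NULL, Uma); (NULL, Vik); (NULL, Zane)

LEFT JOIN keeps every row from `authors`; unmatched rows get NULL for `papers`'s columns.
Matching on t1.auth_id = t2.auth_id. A NULL in a compared column never satisfies the condition.
Matched pairs: 10; unmatched t1 rows kept: 7.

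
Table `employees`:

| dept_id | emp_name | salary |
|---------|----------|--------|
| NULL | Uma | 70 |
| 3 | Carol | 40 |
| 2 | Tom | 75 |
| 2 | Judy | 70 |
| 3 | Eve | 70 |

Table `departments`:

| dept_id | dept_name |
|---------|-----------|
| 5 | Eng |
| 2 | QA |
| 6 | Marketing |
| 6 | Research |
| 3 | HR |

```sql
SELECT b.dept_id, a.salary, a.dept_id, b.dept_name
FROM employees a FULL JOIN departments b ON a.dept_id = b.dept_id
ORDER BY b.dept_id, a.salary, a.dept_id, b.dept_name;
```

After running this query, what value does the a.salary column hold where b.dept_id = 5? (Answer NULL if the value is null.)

NULL

FULL OUTER JOIN keeps every row from both sides; unmatched rows get NULL for the other side's columns.
Matching on a.dept_id = b.dept_id. A NULL in a compared column never satisfies the condition.
- a (dept_id=NULL) has no partner → padded with NULL.
- a (dept_id=3) pairs with 1 row(s) of b.
- a (dept_id=2) pairs with 1 row(s) of b.
- a (dept_id=2) pairs with 1 row(s) of b.
- a (dept_id=3) pairs with 1 row(s) of b.
- plus 3 unmatched b row(s), each kept with NULL a columns.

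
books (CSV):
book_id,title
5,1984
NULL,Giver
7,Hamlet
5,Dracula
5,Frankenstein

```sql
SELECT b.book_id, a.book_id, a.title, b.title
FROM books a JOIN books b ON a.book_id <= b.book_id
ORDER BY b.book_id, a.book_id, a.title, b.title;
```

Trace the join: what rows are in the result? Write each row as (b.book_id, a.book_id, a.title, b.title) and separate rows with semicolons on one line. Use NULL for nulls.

(5, 5, 1984, 1984); (5, 5, 1984, Dracula); (5, 5, 1984, Frankenstein); (5, 5, Dracula, 1984); (5, 5, Dracula, Dracula); (5, 5, Dracula, Frankenstein); (5, 5, Frankenstein, 1984); (5, 5, Frankenstein, Dracula); (5, 5, Frankenstein, Frankenstein); (7, 5, 1984, Hamlet); (7, 5, Dracula, Hamlet); (7, 5, Frankenstein, Hamlet); (7, 7, Hamlet, Hamlet)

INNER JOIN keeps only pairs where the ON condition holds.
Matching on a.book_id <= b.book_id. A NULL in a compared column never satisfies the condition.
Matched pairs: 13.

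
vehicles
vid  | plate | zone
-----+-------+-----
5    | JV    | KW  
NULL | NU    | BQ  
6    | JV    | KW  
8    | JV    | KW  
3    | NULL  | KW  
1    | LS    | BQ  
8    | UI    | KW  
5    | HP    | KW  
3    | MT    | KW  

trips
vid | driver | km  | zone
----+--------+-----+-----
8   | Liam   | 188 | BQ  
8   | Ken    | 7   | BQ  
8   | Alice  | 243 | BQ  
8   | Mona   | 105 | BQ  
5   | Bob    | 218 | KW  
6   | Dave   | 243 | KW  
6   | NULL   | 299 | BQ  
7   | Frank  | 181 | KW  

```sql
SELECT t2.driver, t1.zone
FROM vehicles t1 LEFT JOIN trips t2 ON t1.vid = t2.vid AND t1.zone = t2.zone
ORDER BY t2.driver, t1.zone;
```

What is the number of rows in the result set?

9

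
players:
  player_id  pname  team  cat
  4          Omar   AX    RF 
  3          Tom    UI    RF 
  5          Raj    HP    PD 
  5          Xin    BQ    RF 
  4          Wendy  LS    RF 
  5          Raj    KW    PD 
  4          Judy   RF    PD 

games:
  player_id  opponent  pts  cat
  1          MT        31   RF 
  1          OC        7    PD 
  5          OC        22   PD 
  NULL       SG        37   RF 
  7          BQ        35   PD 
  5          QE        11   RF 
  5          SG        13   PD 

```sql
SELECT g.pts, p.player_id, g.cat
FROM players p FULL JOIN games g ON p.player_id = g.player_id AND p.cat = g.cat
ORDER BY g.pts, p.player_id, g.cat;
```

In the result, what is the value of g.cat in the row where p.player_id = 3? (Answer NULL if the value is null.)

FULL OUTER JOIN keeps every row from both sides; unmatched rows get NULL for the other side's columns.
Matching on p.player_id = g.player_id AND p.cat = g.cat. A NULL in a compared column never satisfies the condition.
- p[0] player_id=4, cat=RF → no match; kept with NULLs on the g side.
- p[1] player_id=3, cat=RF → no match; kept with NULLs on the g side.
- p[2] player_id=5, cat=PD → 2 match(es) in g → 2 row(s).
- p[3] player_id=5, cat=RF → 1 match(es) in g → 1 row(s).
- p[4] player_id=4, cat=RF → no match; kept with NULLs on the g side.
- p[5] player_id=5, cat=PD → 2 match(es) in g → 2 row(s).
- p[6] player_id=4, cat=PD → no match; kept with NULLs on the g side.
- plus 4 unmatched g row(s), each kept with NULL p columns.

NULL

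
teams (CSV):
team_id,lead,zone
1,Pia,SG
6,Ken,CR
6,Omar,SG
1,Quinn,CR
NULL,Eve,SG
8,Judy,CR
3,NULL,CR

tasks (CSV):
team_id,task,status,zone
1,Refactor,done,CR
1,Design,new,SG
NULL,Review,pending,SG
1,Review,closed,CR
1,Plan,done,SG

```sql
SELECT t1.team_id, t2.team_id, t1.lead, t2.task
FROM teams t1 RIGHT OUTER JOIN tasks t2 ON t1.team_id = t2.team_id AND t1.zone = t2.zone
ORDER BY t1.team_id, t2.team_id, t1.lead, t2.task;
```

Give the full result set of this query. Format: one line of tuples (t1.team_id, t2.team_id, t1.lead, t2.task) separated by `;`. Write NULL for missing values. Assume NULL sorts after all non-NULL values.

(1, 1, Pia, Design); (1, 1, Pia, Plan); (1, 1, Quinn, Refactor); (1, 1, Quinn, Review); (NULL, NULL, NULL, Review)

RIGHT JOIN keeps every row from `tasks`; unmatched rows get NULL for `teams`'s columns.
Matching on t1.team_id = t2.team_id AND t1.zone = t2.zone. A NULL in a compared column never satisfies the condition.
Matched pairs: 4; unmatched t2 rows kept: 1.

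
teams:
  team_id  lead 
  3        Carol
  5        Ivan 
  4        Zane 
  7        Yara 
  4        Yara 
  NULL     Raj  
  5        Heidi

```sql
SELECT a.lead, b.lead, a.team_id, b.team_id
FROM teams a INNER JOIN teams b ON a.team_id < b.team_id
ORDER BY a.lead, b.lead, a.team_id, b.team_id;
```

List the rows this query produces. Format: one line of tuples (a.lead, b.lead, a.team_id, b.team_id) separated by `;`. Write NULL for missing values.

INNER JOIN keeps only pairs where the ON condition holds.
Matching on a.team_id < b.team_id. A NULL in a compared column never satisfies the condition.
- a (team_id=3) pairs with 5 row(s) of b.
- a (team_id=5) pairs with 1 row(s) of b.
- a (team_id=4) pairs with 3 row(s) of b.
- a (team_id=7) has no partner → excluded.
- a (team_id=4) pairs with 3 row(s) of b.
- a (team_id=NULL) has no partner → excluded.
- a (team_id=5) pairs with 1 row(s) of b.

(Carol, Heidi, 3, 5); (Carol, Ivan, 3, 5); (Carol, Yara, 3, 4); (Carol, Yara, 3, 7); (Carol, Zane, 3, 4); (Heidi, Yara, 5, 7); (Ivan, Yara, 5, 7); (Yara, Heidi, 4, 5); (Yara, Ivan, 4, 5); (Yara, Yara, 4, 7); (Zane, Heidi, 4, 5); (Zane, Ivan, 4, 5); (Zane, Yara, 4, 7)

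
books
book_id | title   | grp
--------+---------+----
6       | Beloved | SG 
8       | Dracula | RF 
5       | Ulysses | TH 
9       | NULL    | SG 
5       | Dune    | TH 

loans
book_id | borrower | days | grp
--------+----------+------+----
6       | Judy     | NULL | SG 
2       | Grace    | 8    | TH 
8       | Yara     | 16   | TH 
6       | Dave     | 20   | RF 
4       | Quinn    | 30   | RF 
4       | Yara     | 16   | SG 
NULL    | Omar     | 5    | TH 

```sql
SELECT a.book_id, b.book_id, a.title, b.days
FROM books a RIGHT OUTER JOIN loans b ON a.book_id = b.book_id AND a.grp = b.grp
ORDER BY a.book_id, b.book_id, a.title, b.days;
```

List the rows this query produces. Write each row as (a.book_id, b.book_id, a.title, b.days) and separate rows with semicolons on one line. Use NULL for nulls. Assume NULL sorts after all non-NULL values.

(6, 6, Beloved, NULL); (NULL, 2, NULL, 8); (NULL, 4, NULL, 16); (NULL, 4, NULL, 30); (NULL, 6, NULL, 20); (NULL, 8, NULL, 16); (NULL, NULL, NULL, 5)

RIGHT JOIN keeps every row from `loans`; unmatched rows get NULL for `books`'s columns.
Matching on a.book_id = b.book_id AND a.grp = b.grp. A NULL in a compared column never satisfies the condition.
Matched pairs: 1; unmatched b rows kept: 6.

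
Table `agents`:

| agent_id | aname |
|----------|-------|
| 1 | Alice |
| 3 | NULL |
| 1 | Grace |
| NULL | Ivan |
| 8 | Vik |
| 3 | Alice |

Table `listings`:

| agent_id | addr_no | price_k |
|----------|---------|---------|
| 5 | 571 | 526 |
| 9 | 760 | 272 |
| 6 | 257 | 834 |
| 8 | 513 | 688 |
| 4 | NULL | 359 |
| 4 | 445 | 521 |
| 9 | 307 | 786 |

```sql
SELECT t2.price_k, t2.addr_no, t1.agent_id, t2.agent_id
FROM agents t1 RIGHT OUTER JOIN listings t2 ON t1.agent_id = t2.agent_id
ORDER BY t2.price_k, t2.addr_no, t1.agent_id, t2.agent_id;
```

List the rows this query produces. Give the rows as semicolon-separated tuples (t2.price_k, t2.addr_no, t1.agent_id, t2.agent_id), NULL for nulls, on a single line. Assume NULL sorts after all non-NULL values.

(272, 760, NULL, 9); (359, NULL, NULL, 4); (521, 445, NULL, 4); (526, 571, NULL, 5); (688, 513, 8, 8); (786, 307, NULL, 9); (834, 257, NULL, 6)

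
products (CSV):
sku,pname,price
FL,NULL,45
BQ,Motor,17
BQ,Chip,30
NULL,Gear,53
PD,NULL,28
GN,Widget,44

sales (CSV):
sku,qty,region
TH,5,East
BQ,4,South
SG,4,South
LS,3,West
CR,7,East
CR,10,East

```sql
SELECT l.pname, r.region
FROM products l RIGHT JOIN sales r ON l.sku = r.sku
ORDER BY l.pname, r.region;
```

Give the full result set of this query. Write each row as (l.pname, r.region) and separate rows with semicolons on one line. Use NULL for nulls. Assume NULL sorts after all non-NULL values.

(Chip, South); (Motor, South); (NULL, East); (NULL, East); (NULL, East); (NULL, South); (NULL, West)

RIGHT JOIN keeps every row from `sales`; unmatched rows get NULL for `products`'s columns.
Matching on l.sku = r.sku. A NULL in a compared column never satisfies the condition.
Matched pairs: 2; unmatched r rows kept: 5.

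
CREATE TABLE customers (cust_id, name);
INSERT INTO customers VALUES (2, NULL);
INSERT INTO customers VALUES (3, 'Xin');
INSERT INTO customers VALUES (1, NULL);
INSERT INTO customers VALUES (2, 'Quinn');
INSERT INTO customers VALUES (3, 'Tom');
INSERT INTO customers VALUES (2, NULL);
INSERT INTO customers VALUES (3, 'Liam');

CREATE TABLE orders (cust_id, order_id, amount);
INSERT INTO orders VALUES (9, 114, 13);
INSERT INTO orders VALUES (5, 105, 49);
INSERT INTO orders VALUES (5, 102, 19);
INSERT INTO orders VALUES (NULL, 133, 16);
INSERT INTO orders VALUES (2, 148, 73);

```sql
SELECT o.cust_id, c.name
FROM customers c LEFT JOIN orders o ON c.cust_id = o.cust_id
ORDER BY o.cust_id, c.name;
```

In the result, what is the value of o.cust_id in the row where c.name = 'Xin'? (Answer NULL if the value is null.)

NULL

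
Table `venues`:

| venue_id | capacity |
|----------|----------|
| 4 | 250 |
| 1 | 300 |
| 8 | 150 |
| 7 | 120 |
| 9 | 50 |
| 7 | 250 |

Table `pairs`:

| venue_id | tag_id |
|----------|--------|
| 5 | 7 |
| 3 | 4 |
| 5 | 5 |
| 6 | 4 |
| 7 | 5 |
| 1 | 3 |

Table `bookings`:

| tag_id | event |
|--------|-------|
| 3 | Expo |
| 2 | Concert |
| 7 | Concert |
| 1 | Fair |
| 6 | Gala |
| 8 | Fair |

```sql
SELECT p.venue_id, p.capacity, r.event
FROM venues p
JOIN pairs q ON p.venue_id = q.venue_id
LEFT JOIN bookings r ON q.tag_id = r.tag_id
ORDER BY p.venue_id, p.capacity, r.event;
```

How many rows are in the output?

3

Joins associate left-to-right: venues INNER JOIN pairs on venue_id gives 3 intermediate row(s).
Then LEFT JOIN `bookings r` on tag_id: each of those 3 rows is kept; rows whose q.tag_id has no match in r get NULL for r's columns.
Result: 3 row(s).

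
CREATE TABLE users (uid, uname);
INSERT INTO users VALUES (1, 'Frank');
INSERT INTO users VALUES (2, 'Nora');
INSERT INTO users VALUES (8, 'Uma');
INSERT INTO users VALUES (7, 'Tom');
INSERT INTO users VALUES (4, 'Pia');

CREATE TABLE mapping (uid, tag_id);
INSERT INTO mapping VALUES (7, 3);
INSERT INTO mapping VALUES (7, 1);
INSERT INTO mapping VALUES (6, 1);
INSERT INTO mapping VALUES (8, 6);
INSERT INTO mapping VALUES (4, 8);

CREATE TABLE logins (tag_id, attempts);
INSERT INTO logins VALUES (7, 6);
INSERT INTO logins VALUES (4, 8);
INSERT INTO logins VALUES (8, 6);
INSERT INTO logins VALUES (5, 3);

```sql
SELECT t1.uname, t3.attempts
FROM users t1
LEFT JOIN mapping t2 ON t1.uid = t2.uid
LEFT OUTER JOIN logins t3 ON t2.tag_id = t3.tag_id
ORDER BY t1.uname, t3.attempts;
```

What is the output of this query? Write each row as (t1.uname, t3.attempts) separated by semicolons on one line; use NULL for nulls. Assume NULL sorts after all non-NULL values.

(Frank, NULL); (Nora, NULL); (Pia, 6); (Tom, NULL); (Tom, NULL); (Uma, NULL)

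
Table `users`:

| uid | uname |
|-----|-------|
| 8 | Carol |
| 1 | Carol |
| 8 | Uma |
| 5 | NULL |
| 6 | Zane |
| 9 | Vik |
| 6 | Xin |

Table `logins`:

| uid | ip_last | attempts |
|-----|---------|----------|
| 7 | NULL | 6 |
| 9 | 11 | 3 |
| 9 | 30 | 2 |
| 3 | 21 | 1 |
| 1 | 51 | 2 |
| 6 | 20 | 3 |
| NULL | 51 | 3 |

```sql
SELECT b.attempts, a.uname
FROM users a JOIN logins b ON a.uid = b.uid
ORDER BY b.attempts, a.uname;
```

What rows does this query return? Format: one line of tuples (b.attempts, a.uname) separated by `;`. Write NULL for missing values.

INNER JOIN keeps only pairs where the ON condition holds.
Matching on a.uid = b.uid. A NULL in a compared column never satisfies the condition.
- a row (uid=8): no match → dropped.
- a row (uid=1): matches 1 b row(s) → 1 output row(s).
- a row (uid=8): no match → dropped.
- a row (uid=5): no match → dropped.
- a row (uid=6): matches 1 b row(s) → 1 output row(s).
- a row (uid=9): matches 2 b row(s) → 2 output row(s).
- a row (uid=6): matches 1 b row(s) → 1 output row(s).
After projecting and ordering:
b.attempts | a.uname
2 | Carol
2 | Vik
3 | Vik
3 | Xin
3 | Zane

(2, Carol); (2, Vik); (3, Vik); (3, Xin); (3, Zane)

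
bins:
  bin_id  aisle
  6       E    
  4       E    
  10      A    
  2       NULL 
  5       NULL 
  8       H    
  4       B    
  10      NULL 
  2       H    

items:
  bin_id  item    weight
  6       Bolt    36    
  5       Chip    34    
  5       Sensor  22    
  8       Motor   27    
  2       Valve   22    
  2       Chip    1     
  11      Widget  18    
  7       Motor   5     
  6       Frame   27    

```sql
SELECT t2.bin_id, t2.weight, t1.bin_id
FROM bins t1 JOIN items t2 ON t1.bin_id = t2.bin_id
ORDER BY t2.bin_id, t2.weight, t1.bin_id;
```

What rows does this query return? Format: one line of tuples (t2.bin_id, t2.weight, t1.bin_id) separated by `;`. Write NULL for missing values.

(2, 1, 2); (2, 1, 2); (2, 22, 2); (2, 22, 2); (5, 22, 5); (5, 34, 5); (6, 27, 6); (6, 36, 6); (8, 27, 8)

INNER JOIN keeps only pairs where the ON condition holds.
Matching on t1.bin_id = t2.bin_id.
Matched pairs: 9.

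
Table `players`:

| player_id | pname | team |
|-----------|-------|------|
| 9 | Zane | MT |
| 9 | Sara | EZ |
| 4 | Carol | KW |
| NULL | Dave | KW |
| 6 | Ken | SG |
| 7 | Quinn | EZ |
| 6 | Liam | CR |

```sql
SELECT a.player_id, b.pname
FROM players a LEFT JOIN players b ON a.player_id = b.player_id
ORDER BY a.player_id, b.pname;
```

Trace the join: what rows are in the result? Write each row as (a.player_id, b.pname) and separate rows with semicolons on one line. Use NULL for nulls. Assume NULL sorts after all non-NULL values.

LEFT JOIN keeps every row from `players a`; unmatched rows get NULL for `players b`'s columns.
Matching on a.player_id = b.player_id. A NULL in a compared column never satisfies the condition.
- a row (player_id=9): matches 2 b row(s) → 2 output row(s).
- a row (player_id=9): matches 2 b row(s) → 2 output row(s).
- a row (player_id=4): matches 1 b row(s) → 1 output row(s).
- a row (player_id=NULL): no match → kept, b columns NULL.
- a row (player_id=6): matches 2 b row(s) → 2 output row(s).
- a row (player_id=7): matches 1 b row(s) → 1 output row(s).
- a row (player_id=6): matches 2 b row(s) → 2 output row(s).

(4, Carol); (6, Ken); (6, Ken); (6, Liam); (6, Liam); (7, Quinn); (9, Sara); (9, Sara); (9, Zane); (9, Zane); (NULL, NULL)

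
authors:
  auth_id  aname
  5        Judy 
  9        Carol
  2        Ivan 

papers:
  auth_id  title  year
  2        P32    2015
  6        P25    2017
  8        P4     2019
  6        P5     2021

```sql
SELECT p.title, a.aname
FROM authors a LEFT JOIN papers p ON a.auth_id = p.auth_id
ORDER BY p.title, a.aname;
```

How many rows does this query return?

3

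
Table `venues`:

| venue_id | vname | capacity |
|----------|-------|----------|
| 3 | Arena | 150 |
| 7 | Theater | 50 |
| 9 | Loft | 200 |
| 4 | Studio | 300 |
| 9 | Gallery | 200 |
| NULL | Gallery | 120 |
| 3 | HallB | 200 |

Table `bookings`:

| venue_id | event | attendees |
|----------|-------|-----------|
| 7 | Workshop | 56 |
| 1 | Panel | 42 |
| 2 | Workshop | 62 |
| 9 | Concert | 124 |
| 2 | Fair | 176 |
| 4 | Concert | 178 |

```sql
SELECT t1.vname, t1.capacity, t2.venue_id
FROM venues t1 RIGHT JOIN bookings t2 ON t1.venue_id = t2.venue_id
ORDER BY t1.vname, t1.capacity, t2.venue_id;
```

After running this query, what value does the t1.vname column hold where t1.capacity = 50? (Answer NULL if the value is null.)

RIGHT JOIN keeps every row from `bookings`; unmatched rows get NULL for `venues`'s columns.
Matching on t1.venue_id = t2.venue_id. A NULL in a compared column never satisfies the condition.
Matched pairs: 4; unmatched t2 rows kept: 3.

Theater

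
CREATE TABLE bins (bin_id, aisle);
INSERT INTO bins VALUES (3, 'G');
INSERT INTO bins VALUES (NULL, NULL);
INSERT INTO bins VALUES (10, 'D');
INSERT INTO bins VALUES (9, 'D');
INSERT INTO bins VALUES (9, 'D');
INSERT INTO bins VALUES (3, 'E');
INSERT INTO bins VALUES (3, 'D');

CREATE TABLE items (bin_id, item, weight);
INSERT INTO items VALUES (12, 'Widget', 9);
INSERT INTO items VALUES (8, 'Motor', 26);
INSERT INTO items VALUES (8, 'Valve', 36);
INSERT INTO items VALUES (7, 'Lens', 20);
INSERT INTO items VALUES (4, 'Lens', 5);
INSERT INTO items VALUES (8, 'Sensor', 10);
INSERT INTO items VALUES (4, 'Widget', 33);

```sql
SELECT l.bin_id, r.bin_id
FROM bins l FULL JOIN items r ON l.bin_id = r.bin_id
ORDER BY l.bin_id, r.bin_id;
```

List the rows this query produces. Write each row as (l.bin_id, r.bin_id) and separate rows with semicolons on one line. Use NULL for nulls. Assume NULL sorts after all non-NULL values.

(3, NULL); (3, NULL); (3, NULL); (9, NULL); (9, NULL); (10, NULL); (NULL, 4); (NULL, 4); (NULL, 7); (NULL, 8); (NULL, 8); (NULL, 8); (NULL, 12); (NULL, NULL)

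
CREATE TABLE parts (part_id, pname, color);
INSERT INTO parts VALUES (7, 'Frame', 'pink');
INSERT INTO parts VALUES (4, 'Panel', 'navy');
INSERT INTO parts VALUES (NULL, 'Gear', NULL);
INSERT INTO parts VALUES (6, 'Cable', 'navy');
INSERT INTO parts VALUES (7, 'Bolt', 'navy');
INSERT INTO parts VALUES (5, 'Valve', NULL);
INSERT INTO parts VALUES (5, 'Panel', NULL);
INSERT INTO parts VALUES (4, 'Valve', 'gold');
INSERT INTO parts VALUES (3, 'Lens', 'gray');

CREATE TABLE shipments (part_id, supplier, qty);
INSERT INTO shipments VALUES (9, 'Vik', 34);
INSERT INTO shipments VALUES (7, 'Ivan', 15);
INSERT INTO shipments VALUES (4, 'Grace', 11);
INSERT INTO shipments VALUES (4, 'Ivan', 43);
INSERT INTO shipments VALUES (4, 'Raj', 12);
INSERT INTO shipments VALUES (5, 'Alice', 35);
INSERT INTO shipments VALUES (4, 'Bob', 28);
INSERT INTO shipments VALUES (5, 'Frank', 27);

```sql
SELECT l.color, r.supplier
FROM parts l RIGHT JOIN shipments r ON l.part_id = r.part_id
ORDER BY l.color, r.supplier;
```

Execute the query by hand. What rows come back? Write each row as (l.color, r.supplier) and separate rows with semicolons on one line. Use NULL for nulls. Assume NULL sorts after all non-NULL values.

(gold, Bob); (gold, Grace); (gold, Ivan); (gold, Raj); (navy, Bob); (navy, Grace); (navy, Ivan); (navy, Ivan); (navy, Raj); (pink, Ivan); (NULL, Alice); (NULL, Alice); (NULL, Frank); (NULL, Frank); (NULL, Vik)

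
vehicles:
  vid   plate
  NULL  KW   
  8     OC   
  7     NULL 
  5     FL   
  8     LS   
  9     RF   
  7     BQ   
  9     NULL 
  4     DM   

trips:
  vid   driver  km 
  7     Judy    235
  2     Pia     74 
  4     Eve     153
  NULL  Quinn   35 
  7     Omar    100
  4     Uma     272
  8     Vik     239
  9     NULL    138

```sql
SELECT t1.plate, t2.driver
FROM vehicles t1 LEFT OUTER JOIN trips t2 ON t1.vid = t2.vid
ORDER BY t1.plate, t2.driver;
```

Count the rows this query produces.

12

LEFT JOIN keeps every row from `vehicles`; unmatched rows get NULL for `trips`'s columns.
Matching on t1.vid = t2.vid. A NULL in a compared column never satisfies the condition.
Matched pairs: 10; unmatched t1 rows kept: 2.
Total: 10 matched + 2 padded = 12 rows.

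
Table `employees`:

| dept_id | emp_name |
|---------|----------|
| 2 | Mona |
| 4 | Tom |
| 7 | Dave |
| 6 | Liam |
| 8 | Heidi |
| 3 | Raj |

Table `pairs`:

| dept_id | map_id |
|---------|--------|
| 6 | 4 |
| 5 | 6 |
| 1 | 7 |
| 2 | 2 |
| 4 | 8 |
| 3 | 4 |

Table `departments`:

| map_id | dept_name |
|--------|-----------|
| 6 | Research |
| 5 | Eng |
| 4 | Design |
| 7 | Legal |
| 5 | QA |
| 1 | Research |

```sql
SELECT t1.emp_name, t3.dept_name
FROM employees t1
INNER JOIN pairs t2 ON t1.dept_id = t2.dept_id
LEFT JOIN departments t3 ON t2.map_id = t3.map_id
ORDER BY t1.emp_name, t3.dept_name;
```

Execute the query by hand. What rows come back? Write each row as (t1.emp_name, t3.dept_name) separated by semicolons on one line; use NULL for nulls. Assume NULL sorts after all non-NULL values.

Joins associate left-to-right: employees INNER JOIN pairs on dept_id gives 4 intermediate row(s).
Then LEFT JOIN `departments t3` on map_id: each of those 4 rows is kept; rows whose t2.map_id has no match in t3 get NULL for t3's columns.

(Liam, Design); (Mona, NULL); (Raj, Design); (Tom, NULL)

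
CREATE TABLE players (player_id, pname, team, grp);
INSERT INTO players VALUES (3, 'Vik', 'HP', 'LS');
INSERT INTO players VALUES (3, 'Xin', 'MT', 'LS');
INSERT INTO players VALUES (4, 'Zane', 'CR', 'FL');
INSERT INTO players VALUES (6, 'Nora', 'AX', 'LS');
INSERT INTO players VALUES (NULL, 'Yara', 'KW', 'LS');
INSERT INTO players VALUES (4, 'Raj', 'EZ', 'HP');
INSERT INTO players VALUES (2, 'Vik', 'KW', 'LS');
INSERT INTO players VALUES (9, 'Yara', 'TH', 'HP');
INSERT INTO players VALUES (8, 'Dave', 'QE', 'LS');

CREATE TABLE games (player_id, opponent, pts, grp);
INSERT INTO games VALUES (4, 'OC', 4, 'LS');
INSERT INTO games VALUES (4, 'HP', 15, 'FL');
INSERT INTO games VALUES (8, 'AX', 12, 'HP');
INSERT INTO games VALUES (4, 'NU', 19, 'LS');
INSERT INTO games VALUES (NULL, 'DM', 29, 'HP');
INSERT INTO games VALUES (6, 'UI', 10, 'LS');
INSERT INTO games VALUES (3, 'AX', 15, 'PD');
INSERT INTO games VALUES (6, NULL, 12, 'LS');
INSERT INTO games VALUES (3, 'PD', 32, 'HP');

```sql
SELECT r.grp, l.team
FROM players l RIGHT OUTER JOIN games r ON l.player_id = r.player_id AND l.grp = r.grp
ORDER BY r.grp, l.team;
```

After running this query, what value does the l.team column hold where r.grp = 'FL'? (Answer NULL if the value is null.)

CR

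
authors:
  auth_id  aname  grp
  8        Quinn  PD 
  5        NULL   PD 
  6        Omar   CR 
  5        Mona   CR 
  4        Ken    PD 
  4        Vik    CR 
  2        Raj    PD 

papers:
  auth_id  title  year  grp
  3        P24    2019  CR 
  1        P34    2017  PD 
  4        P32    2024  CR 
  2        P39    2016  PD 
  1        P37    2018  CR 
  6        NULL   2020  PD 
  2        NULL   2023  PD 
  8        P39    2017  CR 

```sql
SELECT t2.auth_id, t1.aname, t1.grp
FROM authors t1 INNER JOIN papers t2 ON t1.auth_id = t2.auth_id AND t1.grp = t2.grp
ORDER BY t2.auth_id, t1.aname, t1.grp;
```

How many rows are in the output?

3

INNER JOIN keeps only pairs where the ON condition holds.
Matching on t1.auth_id = t2.auth_id AND t1.grp = t2.grp.
- t1[0] auth_id=8, grp=PD → no match; dropped.
- t1[1] auth_id=5, grp=PD → no match; dropped.
- t1[2] auth_id=6, grp=CR → no match; dropped.
- t1[3] auth_id=5, grp=CR → no match; dropped.
- t1[4] auth_id=4, grp=PD → no match; dropped.
- t1[5] auth_id=4, grp=CR → 1 match(es) in t2 → 1 row(s).
- t1[6] auth_id=2, grp=PD → 2 match(es) in t2 → 2 row(s).
Total: 3 rows.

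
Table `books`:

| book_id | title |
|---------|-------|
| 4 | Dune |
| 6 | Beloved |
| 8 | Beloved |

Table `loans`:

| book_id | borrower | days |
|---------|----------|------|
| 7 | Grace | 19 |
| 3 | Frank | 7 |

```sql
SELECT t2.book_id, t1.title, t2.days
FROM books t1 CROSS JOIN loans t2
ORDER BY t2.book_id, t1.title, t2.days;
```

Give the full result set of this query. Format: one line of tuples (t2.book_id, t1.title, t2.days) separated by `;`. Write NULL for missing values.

(3, Beloved, 7); (3, Beloved, 7); (3, Dune, 7); (7, Beloved, 19); (7, Beloved, 19); (7, Dune, 19)

CROSS JOIN pairs every row of `books` with every row of `loans`: 3 × 2 = 6 rows.
After projecting and ordering:
t2.book_id | t1.title | t2.days
3 | Beloved | 7
3 | Beloved | 7
3 | Dune | 7
7 | Beloved | 19
7 | Beloved | 19
7 | Dune | 19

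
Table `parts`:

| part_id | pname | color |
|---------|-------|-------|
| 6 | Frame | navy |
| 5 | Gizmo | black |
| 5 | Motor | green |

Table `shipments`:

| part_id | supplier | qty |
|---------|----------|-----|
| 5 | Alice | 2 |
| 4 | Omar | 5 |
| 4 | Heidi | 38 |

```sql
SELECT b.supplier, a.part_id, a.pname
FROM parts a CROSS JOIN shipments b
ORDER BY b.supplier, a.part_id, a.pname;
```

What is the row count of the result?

CROSS JOIN pairs every row of `parts` with every row of `shipments`: 3 × 3 = 9 rows.

9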